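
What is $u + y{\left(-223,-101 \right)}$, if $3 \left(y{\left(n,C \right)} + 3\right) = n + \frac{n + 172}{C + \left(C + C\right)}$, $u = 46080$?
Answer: $\frac{4646275}{101} \approx 46003.0$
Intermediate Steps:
$y{\left(n,C \right)} = -3 + \frac{n}{3} + \frac{172 + n}{9 C}$ ($y{\left(n,C \right)} = -3 + \frac{n + \frac{n + 172}{C + \left(C + C\right)}}{3} = -3 + \frac{n + \frac{172 + n}{C + 2 C}}{3} = -3 + \frac{n + \frac{172 + n}{3 C}}{3} = -3 + \left(\frac{n}{3} + \frac{172 + n}{9 C}\right) = -3 + \frac{n}{3} + \frac{172 + n}{9 C}$)
$u + y{\left(-223,-101 \right)} = 46080 + \frac{172 - 223 + 3 \left(-101\right) \left(-9 - 223\right)}{9 \left(-101\right)} = 46080 + \frac{1}{9} \left(- \frac{1}{101}\right) \left(172 - 223 + 3 \left(-101\right) \left(-232\right)\right) = 46080 + \frac{1}{9} \left(- \frac{1}{101}\right) \left(172 - 223 + 70296\right) = 46080 + \frac{1}{9} \left(- \frac{1}{101}\right) 70245 = 46080 - \frac{7805}{101} = \frac{4646275}{101}$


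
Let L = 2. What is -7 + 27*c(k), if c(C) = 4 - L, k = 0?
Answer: 47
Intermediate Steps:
c(C) = 2 (c(C) = 4 - 1*2 = 4 - 2 = 2)
-7 + 27*c(k) = -7 + 27*2 = -7 + 54 = 47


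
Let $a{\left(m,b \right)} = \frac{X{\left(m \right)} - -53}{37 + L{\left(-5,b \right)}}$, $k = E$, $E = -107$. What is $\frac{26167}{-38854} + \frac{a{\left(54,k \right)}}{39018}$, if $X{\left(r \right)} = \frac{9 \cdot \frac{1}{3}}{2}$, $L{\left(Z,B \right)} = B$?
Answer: $- \frac{71470997963}{106120376040} \approx -0.67349$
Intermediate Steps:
$X{\left(r \right)} = \frac{3}{2}$ ($X{\left(r \right)} = 9 \cdot \frac{1}{3} \cdot \frac{1}{2} = 3 \cdot \frac{1}{2} = \frac{3}{2}$)
$k = -107$
$a{\left(m,b \right)} = \frac{109}{2 \left(37 + b\right)}$ ($a{\left(m,b \right)} = \frac{\frac{3}{2} - -53}{37 + b} = \frac{\frac{3}{2} + 53}{37 + b} = \frac{109}{2 \left(37 + b\right)}$)
$\frac{26167}{-38854} + \frac{a{\left(54,k \right)}}{39018} = \frac{26167}{-38854} + \frac{\frac{109}{2} \frac{1}{37 - 107}}{39018} = 26167 \left(- \frac{1}{38854}\right) + \frac{109}{2 \left(-70\right)} \frac{1}{39018} = - \frac{26167}{38854} + \frac{109}{2} \left(- \frac{1}{70}\right) \frac{1}{39018} = - \frac{26167}{38854} - \frac{109}{5462520} = - \frac{71470997963}{106120376040}$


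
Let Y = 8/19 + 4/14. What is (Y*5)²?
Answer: 220900/17689 ≈ 12.488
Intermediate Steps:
Y = 94/133 (Y = 8*(1/19) + 4*(1/14) = 8/19 + 2/7 = 94/133 ≈ 0.70677)
(Y*5)² = ((94/133)*5)² = (470/133)² = 220900/17689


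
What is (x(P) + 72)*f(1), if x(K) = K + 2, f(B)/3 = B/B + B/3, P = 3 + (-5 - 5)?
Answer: 268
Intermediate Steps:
P = -7 (P = 3 - 10 = -7)
f(B) = 3 + B (f(B) = 3*(B/B + B/3) = 3*(1 + B*(⅓)) = 3*(1 + B/3) = 3 + B)
x(K) = 2 + K
(x(P) + 72)*f(1) = ((2 - 7) + 72)*(3 + 1) = (-5 + 72)*4 = 67*4 = 268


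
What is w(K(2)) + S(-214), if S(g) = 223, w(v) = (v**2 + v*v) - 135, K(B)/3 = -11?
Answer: 2266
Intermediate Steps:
K(B) = -33 (K(B) = 3*(-11) = -33)
w(v) = -135 + 2*v**2 (w(v) = (v**2 + v**2) - 135 = 2*v**2 - 135 = -135 + 2*v**2)
w(K(2)) + S(-214) = (-135 + 2*(-33)**2) + 223 = (-135 + 2*1089) + 223 = (-135 + 2178) + 223 = 2043 + 223 = 2266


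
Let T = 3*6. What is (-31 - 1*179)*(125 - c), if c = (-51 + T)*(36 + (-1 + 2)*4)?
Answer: -303450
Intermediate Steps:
T = 18
c = -1320 (c = (-51 + 18)*(36 + (-1 + 2)*4) = -33*(36 + 1*4) = -33*(36 + 4) = -33*40 = -1320)
(-31 - 1*179)*(125 - c) = (-31 - 1*179)*(125 - 1*(-1320)) = (-31 - 179)*(125 + 1320) = -210*1445 = -303450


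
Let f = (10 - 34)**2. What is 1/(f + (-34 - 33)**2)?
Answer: 1/5065 ≈ 0.00019743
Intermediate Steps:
f = 576 (f = (-24)**2 = 576)
1/(f + (-34 - 33)**2) = 1/(576 + (-34 - 33)**2) = 1/(576 + (-67)**2) = 1/(576 + 4489) = 1/5065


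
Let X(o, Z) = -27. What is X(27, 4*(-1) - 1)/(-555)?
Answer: 9/185 ≈ 0.048649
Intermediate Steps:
X(27, 4*(-1) - 1)/(-555) = -27/(-555) = -27*(-1/555) = 9/185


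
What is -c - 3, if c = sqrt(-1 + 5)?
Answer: -5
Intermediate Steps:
c = 2 (c = sqrt(4) = 2)
-c - 3 = -1*2 - 3 = -2 - 3 = -5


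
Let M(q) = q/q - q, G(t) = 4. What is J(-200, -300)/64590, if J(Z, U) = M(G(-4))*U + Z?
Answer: 70/6459 ≈ 0.010838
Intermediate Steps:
M(q) = 1 - q
J(Z, U) = Z - 3*U (J(Z, U) = (1 - 1*4)*U + Z = (1 - 4)*U + Z = -3*U + Z = Z - 3*U)
J(-200, -300)/64590 = (-200 - 3*(-300))/64590 = (-200 + 900)*(1/64590) = 700*(1/64590) = 70/6459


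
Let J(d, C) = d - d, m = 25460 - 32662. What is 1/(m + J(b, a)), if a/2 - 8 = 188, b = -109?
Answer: -1/7202 ≈ -0.00013885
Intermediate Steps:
a = 392 (a = 16 + 2*188 = 16 + 376 = 392)
m = -7202
J(d, C) = 0
1/(m + J(b, a)) = 1/(-7202 + 0) = 1/(-7202) = -1/7202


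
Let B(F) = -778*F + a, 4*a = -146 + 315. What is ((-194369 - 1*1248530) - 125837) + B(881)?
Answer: -9016447/4 ≈ -2.2541e+6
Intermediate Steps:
a = 169/4 (a = (-146 + 315)/4 = (¼)*169 = 169/4 ≈ 42.250)
B(F) = 169/4 - 778*F (B(F) = -778*F + 169/4 = 169/4 - 778*F)
((-194369 - 1*1248530) - 125837) + B(881) = ((-194369 - 1*1248530) - 125837) + (169/4 - 778*881) = ((-194369 - 1248530) - 125837) + (169/4 - 685418) = (-1442899 - 125837) - 2741503/4 = -1568736 - 2741503/4 = -9016447/4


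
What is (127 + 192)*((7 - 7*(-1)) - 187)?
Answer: -55187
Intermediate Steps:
(127 + 192)*((7 - 7*(-1)) - 187) = 319*((7 + 7) - 187) = 319*(14 - 187) = 319*(-173) = -55187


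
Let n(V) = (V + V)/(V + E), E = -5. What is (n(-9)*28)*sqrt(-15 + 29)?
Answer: 36*sqrt(14) ≈ 134.70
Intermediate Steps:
n(V) = 2*V/(-5 + V) (n(V) = (V + V)/(V - 5) = (2*V)/(-5 + V) = 2*V/(-5 + V))
(n(-9)*28)*sqrt(-15 + 29) = ((2*(-9)/(-5 - 9))*28)*sqrt(-15 + 29) = ((2*(-9)/(-14))*28)*sqrt(14) = ((2*(-9)*(-1/14))*28)*sqrt(14) = ((9/7)*28)*sqrt(14) = 36*sqrt(14)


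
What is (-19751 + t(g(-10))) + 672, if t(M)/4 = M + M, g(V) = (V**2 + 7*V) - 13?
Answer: -18943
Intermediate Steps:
g(V) = -13 + V**2 + 7*V
t(M) = 8*M (t(M) = 4*(M + M) = 4*(2*M) = 8*M)
(-19751 + t(g(-10))) + 672 = (-19751 + 8*(-13 + (-10)**2 + 7*(-10))) + 672 = (-19751 + 8*(-13 + 100 - 70)) + 672 = (-19751 + 8*17) + 672 = (-19751 + 136) + 672 = -19615 + 672 = -18943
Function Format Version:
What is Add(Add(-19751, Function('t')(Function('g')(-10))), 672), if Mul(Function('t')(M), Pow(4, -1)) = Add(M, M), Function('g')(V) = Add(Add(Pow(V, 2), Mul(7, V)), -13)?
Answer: -18943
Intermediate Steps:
Function('g')(V) = Add(-13, Pow(V, 2), Mul(7, V))
Function('t')(M) = Mul(8, M) (Function('t')(M) = Mul(4, Add(M, M)) = Mul(4, Mul(2, M)) = Mul(8, M))
Add(Add(-19751, Function('t')(Function('g')(-10))), 672) = Add(Add(-19751, Mul(8, Add(-13, Pow(-10, 2), Mul(7, -10)))), 672) = Add(Add(-19751, Mul(8, Add(-13, 100, -70))), 672) = Add(Add(-19751, Mul(8, 17)), 672) = Add(Add(-19751, 136), 672) = Add(-19615, 672) = -18943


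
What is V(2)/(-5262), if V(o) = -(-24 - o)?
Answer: -13/2631 ≈ -0.0049411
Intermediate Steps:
V(o) = 24 + o
V(2)/(-5262) = (24 + 2)/(-5262) = 26*(-1/5262) = -13/2631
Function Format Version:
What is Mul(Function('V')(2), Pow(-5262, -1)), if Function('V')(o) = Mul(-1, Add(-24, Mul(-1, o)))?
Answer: Rational(-13, 2631) ≈ -0.0049411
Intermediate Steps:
Function('V')(o) = Add(24, o)
Mul(Function('V')(2), Pow(-5262, -1)) = Mul(Add(24, 2), Pow(-5262, -1)) = Mul(26, Rational(-1, 5262)) = Rational(-13, 2631)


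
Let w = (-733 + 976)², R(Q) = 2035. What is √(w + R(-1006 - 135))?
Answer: 2*√15271 ≈ 247.15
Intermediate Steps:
w = 59049 (w = 243² = 59049)
√(w + R(-1006 - 135)) = √(59049 + 2035) = √61084 = 2*√15271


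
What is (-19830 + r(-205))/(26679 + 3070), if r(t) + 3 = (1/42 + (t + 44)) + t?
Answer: -848357/1249458 ≈ -0.67898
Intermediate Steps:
r(t) = 1723/42 + 2*t (r(t) = -3 + ((1/42 + (t + 44)) + t) = -3 + ((1/42 + (44 + t)) + t) = -3 + ((1849/42 + t) + t) = -3 + (1849/42 + 2*t) = 1723/42 + 2*t)
(-19830 + r(-205))/(26679 + 3070) = (-19830 + (1723/42 + 2*(-205)))/(26679 + 3070) = (-19830 + (1723/42 - 410))/29749 = (-19830 - 15497/42)*(1/29749) = -848357/42*1/29749 = -848357/1249458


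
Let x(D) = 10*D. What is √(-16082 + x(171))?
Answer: 2*I*√3593 ≈ 119.88*I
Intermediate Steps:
√(-16082 + x(171)) = √(-16082 + 10*171) = √(-16082 + 1710) = √(-14372) = 2*I*√3593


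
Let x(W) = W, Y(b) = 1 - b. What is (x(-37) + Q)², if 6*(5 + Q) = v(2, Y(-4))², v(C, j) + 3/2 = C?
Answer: 1014049/576 ≈ 1760.5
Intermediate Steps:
v(C, j) = -3/2 + C
Q = -119/24 (Q = -5 + (-3/2 + 2)²/6 = -5 + (½)²/6 = -5 + (⅙)*(¼) = -5 + 1/24 = -119/24 ≈ -4.9583)
(x(-37) + Q)² = (-37 - 119/24)² = (-1007/24)² = 1014049/576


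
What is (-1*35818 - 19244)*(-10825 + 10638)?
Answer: 10296594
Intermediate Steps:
(-1*35818 - 19244)*(-10825 + 10638) = (-35818 - 19244)*(-187) = -55062*(-187) = 10296594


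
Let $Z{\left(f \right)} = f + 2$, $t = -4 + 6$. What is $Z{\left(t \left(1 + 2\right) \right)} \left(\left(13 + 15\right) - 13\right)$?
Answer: $120$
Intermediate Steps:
$t = 2$
$Z{\left(f \right)} = 2 + f$
$Z{\left(t \left(1 + 2\right) \right)} \left(\left(13 + 15\right) - 13\right) = \left(2 + 2 \left(1 + 2\right)\right) \left(\left(13 + 15\right) - 13\right) = \left(2 + 2 \cdot 3\right) \left(28 - 13\right) = \left(2 + 6\right) 15 = 8 \cdot 15 = 120$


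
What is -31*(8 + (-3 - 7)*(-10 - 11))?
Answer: -6758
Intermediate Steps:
-31*(8 + (-3 - 7)*(-10 - 11)) = -31*(8 - 10*(-21)) = -31*(8 + 210) = -31*218 = -6758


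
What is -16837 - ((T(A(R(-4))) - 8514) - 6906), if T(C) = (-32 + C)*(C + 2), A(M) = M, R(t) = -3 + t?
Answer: -1612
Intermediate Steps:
T(C) = (-32 + C)*(2 + C)
-16837 - ((T(A(R(-4))) - 8514) - 6906) = -16837 - (((-64 + (-3 - 4)² - 30*(-3 - 4)) - 8514) - 6906) = -16837 - (((-64 + (-7)² - 30*(-7)) - 8514) - 6906) = -16837 - (((-64 + 49 + 210) - 8514) - 6906) = -16837 - ((195 - 8514) - 6906) = -16837 - (-8319 - 6906) = -16837 - 1*(-15225) = -16837 + 15225 = -1612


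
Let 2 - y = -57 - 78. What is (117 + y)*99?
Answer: 25146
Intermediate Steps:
y = 137 (y = 2 - (-57 - 78) = 2 - 1*(-135) = 2 + 135 = 137)
(117 + y)*99 = (117 + 137)*99 = 254*99 = 25146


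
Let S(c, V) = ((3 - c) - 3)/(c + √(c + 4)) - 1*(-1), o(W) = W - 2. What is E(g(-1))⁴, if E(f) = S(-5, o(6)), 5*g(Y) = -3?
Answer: (5 - I)⁻⁴ ≈ 0.0010416 + 0.0010504*I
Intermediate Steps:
g(Y) = -⅗ (g(Y) = (⅕)*(-3) = -⅗)
o(W) = -2 + W
S(c, V) = 1 - c/(c + √(4 + c)) (S(c, V) = (-c)/(c + √(4 + c)) + 1 = -c/(c + √(4 + c)) + 1 = 1 - c/(c + √(4 + c)))
E(f) = I*(-5 - I)/26 (E(f) = √(4 - 5)/(-5 + √(4 - 5)) = √(-1)/(-5 + √(-1)) = I/(-5 + I) = I*((-5 - I)/26) = I*(-5 - I)/26)
E(g(-1))⁴ = (1/26 - 5*I/26)⁴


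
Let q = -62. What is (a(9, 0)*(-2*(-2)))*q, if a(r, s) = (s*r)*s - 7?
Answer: 1736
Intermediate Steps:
a(r, s) = -7 + r*s² (a(r, s) = (r*s)*s - 7 = r*s² - 7 = -7 + r*s²)
(a(9, 0)*(-2*(-2)))*q = ((-7 + 9*0²)*(-2*(-2)))*(-62) = ((-7 + 9*0)*4)*(-62) = ((-7 + 0)*4)*(-62) = -7*4*(-62) = -28*(-62) = 1736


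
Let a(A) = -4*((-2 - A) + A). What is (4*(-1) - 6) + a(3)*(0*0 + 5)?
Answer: 30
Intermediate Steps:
a(A) = 8 (a(A) = -4*(-2) = 8)
(4*(-1) - 6) + a(3)*(0*0 + 5) = (4*(-1) - 6) + 8*(0*0 + 5) = (-4 - 6) + 8*(0 + 5) = -10 + 8*5 = -10 + 40 = 30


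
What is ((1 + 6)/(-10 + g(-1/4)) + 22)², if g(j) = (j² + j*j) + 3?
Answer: 1331716/3025 ≈ 440.24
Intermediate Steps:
g(j) = 3 + 2*j² (g(j) = (j² + j²) + 3 = 2*j² + 3 = 3 + 2*j²)
((1 + 6)/(-10 + g(-1/4)) + 22)² = ((1 + 6)/(-10 + (3 + 2*(-1/4)²)) + 22)² = (7/(-10 + (3 + 2*(-1*¼)²)) + 22)² = (7/(-10 + (3 + 2*(-¼)²)) + 22)² = (7/(-10 + (3 + 2*(1/16))) + 22)² = (7/(-10 + (3 + ⅛)) + 22)² = (7/(-10 + 25/8) + 22)² = (7/(-55/8) + 22)² = (7*(-8/55) + 22)² = (-56/55 + 22)² = (1154/55)² = 1331716/3025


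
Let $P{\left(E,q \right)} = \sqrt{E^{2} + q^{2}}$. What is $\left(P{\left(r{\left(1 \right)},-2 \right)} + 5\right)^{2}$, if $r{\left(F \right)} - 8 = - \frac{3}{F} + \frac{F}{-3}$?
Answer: $\frac{457}{9} + \frac{20 \sqrt{58}}{3} \approx 101.55$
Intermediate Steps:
$r{\left(F \right)} = 8 - \frac{3}{F} - \frac{F}{3}$ ($r{\left(F \right)} = 8 + \left(- \frac{3}{F} + \frac{F}{-3}\right) = 8 + \left(- \frac{3}{F} + F \left(- \frac{1}{3}\right)\right) = 8 - \left(\frac{3}{F} + \frac{F}{3}\right) = 8 - \frac{3}{F} - \frac{F}{3}$)
$\left(P{\left(r{\left(1 \right)},-2 \right)} + 5\right)^{2} = \left(\sqrt{\left(8 - \frac{3}{1} - \frac{1}{3}\right)^{2} + \left(-2\right)^{2}} + 5\right)^{2} = \left(\sqrt{\left(8 - 3 - \frac{1}{3}\right)^{2} + 4} + 5\right)^{2} = \left(\sqrt{\left(\frac{14}{3}\right)^{2} + 4} + 5\right)^{2} = \left(\sqrt{\frac{196}{9} + 4} + 5\right)^{2} = \left(\sqrt{\frac{232}{9}} + 5\right)^{2} = \left(\frac{2 \sqrt{58}}{3} + 5\right)^{2} = \left(5 + \frac{2 \sqrt{58}}{3}\right)^{2}$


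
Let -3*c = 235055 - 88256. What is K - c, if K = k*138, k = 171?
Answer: 72531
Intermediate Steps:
c = -48933 (c = -(235055 - 88256)/3 = -⅓*146799 = -48933)
K = 23598 (K = 171*138 = 23598)
K - c = 23598 - 1*(-48933) = 23598 + 48933 = 72531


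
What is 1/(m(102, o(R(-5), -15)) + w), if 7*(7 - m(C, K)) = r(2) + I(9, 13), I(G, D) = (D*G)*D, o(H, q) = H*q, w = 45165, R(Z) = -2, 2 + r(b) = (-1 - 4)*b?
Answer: 7/314695 ≈ 2.2244e-5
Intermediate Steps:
r(b) = -2 - 5*b (r(b) = -2 + (-1 - 4)*b = -2 - 5*b)
I(G, D) = G*D²
m(C, K) = -1460/7 (m(C, K) = 7 - ((-2 - 5*2) + 9*13²)/7 = 7 - ((-2 - 10) + 9*169)/7 = 7 - (-12 + 1521)/7 = 7 - ⅐*1509 = 7 - 1509/7 = -1460/7)
1/(m(102, o(R(-5), -15)) + w) = 1/(-1460/7 + 45165) = 1/(314695/7) = 7/314695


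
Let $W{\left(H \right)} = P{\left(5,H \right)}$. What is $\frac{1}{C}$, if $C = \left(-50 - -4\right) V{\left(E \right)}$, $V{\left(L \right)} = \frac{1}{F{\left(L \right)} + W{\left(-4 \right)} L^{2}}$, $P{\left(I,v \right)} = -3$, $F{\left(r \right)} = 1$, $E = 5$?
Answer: $\frac{37}{23} \approx 1.6087$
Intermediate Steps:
$W{\left(H \right)} = -3$
$V{\left(L \right)} = \frac{1}{1 - 3 L^{2}}$
$C = \frac{23}{37}$ ($C = \frac{-50 - -4}{1 - 3 \cdot 5^{2}} = \frac{-50 + 4}{1 - 75} = - \frac{46}{1 - 75} = - \frac{46}{-74} = \left(-46\right) \left(- \frac{1}{74}\right) = \frac{23}{37} \approx 0.62162$)
$\frac{1}{C} = \frac{1}{\frac{23}{37}} = \frac{37}{23}$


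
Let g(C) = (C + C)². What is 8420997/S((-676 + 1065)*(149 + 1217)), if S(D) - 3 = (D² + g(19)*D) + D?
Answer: 8420997/283126163309 ≈ 2.9743e-5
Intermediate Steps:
g(C) = 4*C² (g(C) = (2*C)² = 4*C²)
S(D) = 3 + D² + 1445*D (S(D) = 3 + ((D² + (4*19²)*D) + D) = 3 + ((D² + (4*361)*D) + D) = 3 + ((D² + 1444*D) + D) = 3 + (D² + 1445*D) = 3 + D² + 1445*D)
8420997/S((-676 + 1065)*(149 + 1217)) = 8420997/(3 + ((-676 + 1065)*(149 + 1217))² + 1445*((-676 + 1065)*(149 + 1217))) = 8420997/(3 + (389*1366)² + 1445*(389*1366)) = 8420997/(3 + 531374² + 1445*531374) = 8420997/(3 + 282358327876 + 767835430) = 8420997/283126163309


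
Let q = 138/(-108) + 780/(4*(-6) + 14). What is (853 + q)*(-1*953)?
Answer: -13272431/18 ≈ -7.3736e+5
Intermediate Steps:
q = -1427/18 (q = 138*(-1/108) + 780/(-24 + 14) = -23/18 + 780/(-10) = -23/18 + 780*(-⅒) = -23/18 - 78 = -1427/18 ≈ -79.278)
(853 + q)*(-1*953) = (853 - 1427/18)*(-1*953) = (13927/18)*(-953) = -13272431/18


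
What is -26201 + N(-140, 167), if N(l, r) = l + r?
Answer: -26174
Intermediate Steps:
-26201 + N(-140, 167) = -26201 + (-140 + 167) = -26201 + 27 = -26174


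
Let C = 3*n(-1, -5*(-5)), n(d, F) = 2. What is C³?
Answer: 216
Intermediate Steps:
C = 6 (C = 3*2 = 6)
C³ = 6³ = 216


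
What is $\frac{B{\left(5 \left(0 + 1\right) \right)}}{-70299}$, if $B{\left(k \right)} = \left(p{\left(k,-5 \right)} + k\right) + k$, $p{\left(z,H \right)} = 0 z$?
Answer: $- \frac{10}{70299} \approx -0.00014225$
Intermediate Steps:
$p{\left(z,H \right)} = 0$
$B{\left(k \right)} = 2 k$ ($B{\left(k \right)} = \left(0 + k\right) + k = k + k = 2 k$)
$\frac{B{\left(5 \left(0 + 1\right) \right)}}{-70299} = \frac{2 \cdot 5 \left(0 + 1\right)}{-70299} = 2 \cdot 5 \cdot 1 \left(- \frac{1}{70299}\right) = 2 \cdot 5 \left(- \frac{1}{70299}\right) = 10 \left(- \frac{1}{70299}\right) = - \frac{10}{70299}$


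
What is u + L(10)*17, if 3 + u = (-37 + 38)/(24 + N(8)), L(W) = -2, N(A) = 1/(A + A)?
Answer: -14229/385 ≈ -36.958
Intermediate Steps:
N(A) = 1/(2*A)
u = -1139/385 (u = -3 + (-37 + 38)/(24 + (½)/8) = -3 + 1/(24 + (½)*(⅛)) = -3 + 1/(24 + 1/16) = -3 + 1/(385/16) = -3 + 1*(16/385) = -3 + 16/385 = -1139/385 ≈ -2.9584)
u + L(10)*17 = -1139/385 - 2*17 = -1139/385 - 34 = -14229/385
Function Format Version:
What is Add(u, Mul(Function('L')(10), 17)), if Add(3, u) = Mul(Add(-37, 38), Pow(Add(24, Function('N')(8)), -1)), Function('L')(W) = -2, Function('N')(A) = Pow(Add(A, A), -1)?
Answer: Rational(-14229, 385) ≈ -36.958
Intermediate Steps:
Function('N')(A) = Mul(Rational(1, 2), Pow(A, -1)) (Function('N')(A) = Pow(Mul(2, A), -1) = Mul(Rational(1, 2), Pow(A, -1)))
u = Rational(-1139, 385) (u = Add(-3, Mul(Add(-37, 38), Pow(Add(24, Mul(Rational(1, 2), Pow(8, -1))), -1))) = Add(-3, Mul(1, Pow(Add(24, Mul(Rational(1, 2), Rational(1, 8))), -1))) = Add(-3, Mul(1, Pow(Add(24, Rational(1, 16)), -1))) = Add(-3, Mul(1, Pow(Rational(385, 16), -1))) = Add(-3, Mul(1, Rational(16, 385))) = Add(-3, Rational(16, 385)) = Rational(-1139, 385) ≈ -2.9584)
Add(u, Mul(Function('L')(10), 17)) = Add(Rational(-1139, 385), Mul(-2, 17)) = Add(Rational(-1139, 385), -34) = Rational(-14229, 385)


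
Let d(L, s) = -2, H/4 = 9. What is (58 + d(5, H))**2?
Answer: 3136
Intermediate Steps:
H = 36 (H = 4*9 = 36)
(58 + d(5, H))**2 = (58 - 2)**2 = 56**2 = 3136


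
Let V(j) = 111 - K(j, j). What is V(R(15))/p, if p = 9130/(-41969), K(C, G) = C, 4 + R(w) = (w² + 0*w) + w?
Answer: 1049225/1826 ≈ 574.60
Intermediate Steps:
R(w) = -4 + w + w² (R(w) = -4 + ((w² + 0*w) + w) = -4 + ((w² + 0) + w) = -4 + (w² + w) = -4 + (w + w²) = -4 + w + w²)
V(j) = 111 - j
p = -9130/41969 (p = 9130*(-1/41969) = -9130/41969 ≈ -0.21754)
V(R(15))/p = (111 - (-4 + 15 + 15²))/(-9130/41969) = (111 - (-4 + 15 + 225))*(-41969/9130) = (111 - 1*236)*(-41969/9130) = (111 - 236)*(-41969/9130) = -125*(-41969/9130) = 1049225/1826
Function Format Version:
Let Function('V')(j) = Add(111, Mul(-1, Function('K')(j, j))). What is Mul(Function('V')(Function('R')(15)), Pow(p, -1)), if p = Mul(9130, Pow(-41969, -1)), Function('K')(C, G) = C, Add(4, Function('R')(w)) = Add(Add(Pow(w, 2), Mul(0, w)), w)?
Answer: Rational(1049225, 1826) ≈ 574.60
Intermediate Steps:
Function('R')(w) = Add(-4, w, Pow(w, 2)) (Function('R')(w) = Add(-4, Add(Add(Pow(w, 2), Mul(0, w)), w)) = Add(-4, Add(Add(Pow(w, 2), 0), w)) = Add(-4, Add(Pow(w, 2), w)) = Add(-4, Add(w, Pow(w, 2))) = Add(-4, w, Pow(w, 2)))
Function('V')(j) = Add(111, Mul(-1, j))
p = Rational(-9130, 41969) (p = Mul(9130, Rational(-1, 41969)) = Rational(-9130, 41969) ≈ -0.21754)
Mul(Function('V')(Function('R')(15)), Pow(p, -1)) = Mul(Add(111, Mul(-1, Add(-4, 15, Pow(15, 2)))), Pow(Rational(-9130, 41969), -1)) = Mul(Add(111, Mul(-1, Add(-4, 15, 225))), Rational(-41969, 9130)) = Mul(Add(111, Mul(-1, 236)), Rational(-41969, 9130)) = Mul(Add(111, -236), Rational(-41969, 9130)) = Mul(-125, Rational(-41969, 9130)) = Rational(1049225, 1826)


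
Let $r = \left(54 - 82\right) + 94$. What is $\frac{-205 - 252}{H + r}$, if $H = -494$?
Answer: $\frac{457}{428} \approx 1.0678$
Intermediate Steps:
$r = 66$ ($r = -28 + 94 = 66$)
$\frac{-205 - 252}{H + r} = \frac{-205 - 252}{-494 + 66} = - \frac{457}{-428} = \left(-457\right) \left(- \frac{1}{428}\right) = \frac{457}{428}$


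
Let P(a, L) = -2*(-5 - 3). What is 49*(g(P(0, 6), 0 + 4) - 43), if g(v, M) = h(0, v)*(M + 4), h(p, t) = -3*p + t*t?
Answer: 98245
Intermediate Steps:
P(a, L) = 16 (P(a, L) = -2*(-8) = 16)
h(p, t) = t**2 - 3*p (h(p, t) = -3*p + t**2 = t**2 - 3*p)
g(v, M) = v**2*(4 + M) (g(v, M) = (v**2 - 3*0)*(M + 4) = (v**2 + 0)*(4 + M) = v**2*(4 + M))
49*(g(P(0, 6), 0 + 4) - 43) = 49*(16**2*(4 + (0 + 4)) - 43) = 49*(256*(4 + 4) - 43) = 49*(256*8 - 43) = 49*(2048 - 43) = 49*2005 = 98245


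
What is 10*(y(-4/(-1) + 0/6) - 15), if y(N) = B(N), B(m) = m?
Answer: -110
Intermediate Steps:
y(N) = N
10*(y(-4/(-1) + 0/6) - 15) = 10*((-4/(-1) + 0/6) - 15) = 10*((-4*(-1) + 0*(1/6)) - 15) = 10*((4 + 0) - 15) = 10*(4 - 15) = 10*(-11) = -110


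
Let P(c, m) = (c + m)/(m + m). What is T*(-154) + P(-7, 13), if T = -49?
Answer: 98101/13 ≈ 7546.2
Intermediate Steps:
P(c, m) = (c + m)/(2*m) (P(c, m) = (c + m)/((2*m)) = (c + m)*(1/(2*m)) = (c + m)/(2*m))
T*(-154) + P(-7, 13) = -49*(-154) + (½)*(-7 + 13)/13 = 7546 + (½)*(1/13)*6 = 7546 + 3/13 = 98101/13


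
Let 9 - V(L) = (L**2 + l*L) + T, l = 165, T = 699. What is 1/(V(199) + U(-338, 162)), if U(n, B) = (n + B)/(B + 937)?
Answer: -1099/80365650 ≈ -1.3675e-5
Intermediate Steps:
U(n, B) = (B + n)/(937 + B)
V(L) = -690 - L**2 - 165*L (V(L) = 9 - ((L**2 + 165*L) + 699) = 9 - (699 + L**2 + 165*L) = 9 + (-699 - L**2 - 165*L) = -690 - L**2 - 165*L)
1/(V(199) + U(-338, 162)) = 1/((-690 - 1*199**2 - 165*199) + (162 - 338)/(937 + 162)) = 1/((-690 - 1*39601 - 32835) - 176/1099) = 1/((-690 - 39601 - 32835) + (1/1099)*(-176)) = 1/(-73126 - 176/1099) = 1/(-80365650/1099) = -1099/80365650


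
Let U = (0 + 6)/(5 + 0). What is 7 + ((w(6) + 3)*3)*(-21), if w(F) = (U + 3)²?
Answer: -32333/25 ≈ -1293.3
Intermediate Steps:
U = 6/5 ≈ 1.2000
w(F) = 441/25 (w(F) = (6/5 + 3)² = (21/5)² = 441/25)
7 + ((w(6) + 3)*3)*(-21) = 7 + ((441/25 + 3)*3)*(-21) = 7 + ((516/25)*3)*(-21) = 7 + (1548/25)*(-21) = 7 - 32508/25 = -32333/25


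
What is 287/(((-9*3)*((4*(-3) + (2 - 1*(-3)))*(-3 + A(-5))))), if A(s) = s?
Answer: -41/216 ≈ -0.18981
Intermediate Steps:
287/(((-9*3)*((4*(-3) + (2 - 1*(-3)))*(-3 + A(-5))))) = 287/(((-9*3)*((4*(-3) + (2 - 1*(-3)))*(-3 - 5)))) = 287/((-27*(-12 + (2 + 3))*(-8))) = 287/((-27*(-12 + 5)*(-8))) = 287/((-(-189)*(-8))) = 287/((-27*56)) = 287/(-1512) = 287*(-1/1512) = -41/216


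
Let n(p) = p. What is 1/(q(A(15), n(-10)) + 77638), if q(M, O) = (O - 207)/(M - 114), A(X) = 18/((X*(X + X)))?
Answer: 407/31599441 ≈ 1.2880e-5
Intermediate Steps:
A(X) = 9/X² (A(X) = 18/((X*(2*X))) = 18/((2*X²)) = 18*(1/(2*X²)) = 9/X²)
q(M, O) = (-207 + O)/(-114 + M)
1/(q(A(15), n(-10)) + 77638) = 1/((-207 - 10)/(-114 + 9/15²) + 77638) = 1/(-217/(-114 + 9*(1/225)) + 77638) = 1/(-217/(-114 + 1/25) + 77638) = 1/(-217/(-2849/25) + 77638) = 1/(-25/2849*(-217) + 77638) = 1/(775/407 + 77638) = 1/(31599441/407) = 407/31599441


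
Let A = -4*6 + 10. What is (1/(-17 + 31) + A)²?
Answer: 38025/196 ≈ 194.01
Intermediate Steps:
A = -14 (A = -24 + 10 = -14)
(1/(-17 + 31) + A)² = (1/(-17 + 31) - 14)² = (1/14 - 14)² = (-195/14)² = 38025/196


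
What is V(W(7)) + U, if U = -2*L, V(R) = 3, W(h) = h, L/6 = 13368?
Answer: -160413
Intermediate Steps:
L = 80208 (L = 6*13368 = 80208)
U = -160416 (U = -2*80208 = -160416)
V(W(7)) + U = 3 - 160416 = -160413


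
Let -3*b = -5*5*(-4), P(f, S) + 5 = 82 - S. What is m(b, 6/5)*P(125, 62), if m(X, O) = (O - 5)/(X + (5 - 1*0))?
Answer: 171/85 ≈ 2.0118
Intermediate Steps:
P(f, S) = 77 - S (P(f, S) = -5 + (82 - S) = 77 - S)
b = -100/3 (b = -(-5*5)*(-4)/3 = -(-25)*(-4)/3 = -⅓*100 = -100/3 ≈ -33.333)
m(X, O) = (-5 + O)/(5 + X) (m(X, O) = (-5 + O)/(X + (5 + 0)) = (-5 + O)/(X + 5) = (-5 + O)/(5 + X))
m(b, 6/5)*P(125, 62) = ((-5 + 6/5)/(5 - 100/3))*(77 - 1*62) = ((-5 + 6*(⅕))/(-85/3))*(77 - 62) = -3*(-5 + 6/5)/85*15 = -3/85*(-19/5)*15 = (57/425)*15 = 171/85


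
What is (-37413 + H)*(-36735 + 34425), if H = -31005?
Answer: 158045580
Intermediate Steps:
(-37413 + H)*(-36735 + 34425) = (-37413 - 31005)*(-36735 + 34425) = -68418*(-2310) = 158045580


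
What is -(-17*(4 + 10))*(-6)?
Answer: -1428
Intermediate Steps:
-(-17*(4 + 10))*(-6) = -(-17*14)*(-6) = -(-238)*(-6) = -1*1428 = -1428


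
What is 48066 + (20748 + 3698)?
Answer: 72512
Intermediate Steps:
48066 + (20748 + 3698) = 48066 + 24446 = 72512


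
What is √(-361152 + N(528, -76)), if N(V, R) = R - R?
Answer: 24*I*√627 ≈ 600.96*I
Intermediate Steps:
N(V, R) = 0
√(-361152 + N(528, -76)) = √(-361152 + 0) = √(-361152) = 24*I*√627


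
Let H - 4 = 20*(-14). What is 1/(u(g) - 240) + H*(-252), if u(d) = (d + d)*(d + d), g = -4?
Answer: 12241151/176 ≈ 69552.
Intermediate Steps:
u(d) = 4*d**2 (u(d) = (2*d)*(2*d) = 4*d**2)
H = -276 (H = 4 + 20*(-14) = 4 - 280 = -276)
1/(u(g) - 240) + H*(-252) = 1/(4*(-4)**2 - 240) - 276*(-252) = 1/(4*16 - 240) + 69552 = 1/(64 - 240) + 69552 = 1/(-176) + 69552 = -1/176 + 69552 = 12241151/176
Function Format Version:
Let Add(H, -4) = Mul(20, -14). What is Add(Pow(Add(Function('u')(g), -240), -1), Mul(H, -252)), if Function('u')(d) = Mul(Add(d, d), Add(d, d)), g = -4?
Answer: Rational(12241151, 176) ≈ 69552.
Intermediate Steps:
Function('u')(d) = Mul(4, Pow(d, 2)) (Function('u')(d) = Mul(Mul(2, d), Mul(2, d)) = Mul(4, Pow(d, 2)))
H = -276 (H = Add(4, Mul(20, -14)) = Add(4, -280) = -276)
Add(Pow(Add(Function('u')(g), -240), -1), Mul(H, -252)) = Add(Pow(Add(Mul(4, Pow(-4, 2)), -240), -1), Mul(-276, -252)) = Add(Pow(Add(Mul(4, 16), -240), -1), 69552) = Add(Pow(Add(64, -240), -1), 69552) = Add(Pow(-176, -1), 69552) = Add(Rational(-1, 176), 69552) = Rational(12241151, 176)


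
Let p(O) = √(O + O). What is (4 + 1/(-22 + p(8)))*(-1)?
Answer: -71/18 ≈ -3.9444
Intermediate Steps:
p(O) = √2*√O (p(O) = √(2*O) = √2*√O)
(4 + 1/(-22 + p(8)))*(-1) = (4 + 1/(-22 + √2*√8))*(-1) = (4 + 1/(-22 + √2*(2*√2)))*(-1) = (4 + 1/(-22 + 4))*(-1) = (4 + 1/(-18))*(-1) = (4 - 1/18)*(-1) = (71/18)*(-1) = -71/18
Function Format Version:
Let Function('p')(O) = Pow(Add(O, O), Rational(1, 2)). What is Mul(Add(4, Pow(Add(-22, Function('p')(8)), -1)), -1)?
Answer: Rational(-71, 18) ≈ -3.9444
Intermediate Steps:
Function('p')(O) = Mul(Pow(2, Rational(1, 2)), Pow(O, Rational(1, 2))) (Function('p')(O) = Pow(Mul(2, O), Rational(1, 2)) = Mul(Pow(2, Rational(1, 2)), Pow(O, Rational(1, 2))))
Mul(Add(4, Pow(Add(-22, Function('p')(8)), -1)), -1) = Mul(Add(4, Pow(Add(-22, Mul(Pow(2, Rational(1, 2)), Pow(8, Rational(1, 2)))), -1)), -1) = Mul(Add(4, Pow(Add(-22, Mul(Pow(2, Rational(1, 2)), Mul(2, Pow(2, Rational(1, 2))))), -1)), -1) = Mul(Add(4, Pow(Add(-22, 4), -1)), -1) = Mul(Add(4, Pow(-18, -1)), -1) = Mul(Add(4, Rational(-1, 18)), -1) = Mul(Rational(71, 18), -1) = Rational(-71, 18)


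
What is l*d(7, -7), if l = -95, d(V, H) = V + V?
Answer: -1330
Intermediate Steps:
d(V, H) = 2*V
l*d(7, -7) = -190*7 = -95*14 = -1330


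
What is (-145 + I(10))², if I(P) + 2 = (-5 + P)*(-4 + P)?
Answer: 13689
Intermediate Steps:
I(P) = -2 + (-5 + P)*(-4 + P)
(-145 + I(10))² = (-145 + (18 + 10² - 9*10))² = (-145 + (18 + 100 - 90))² = (-145 + 28)² = (-117)² = 13689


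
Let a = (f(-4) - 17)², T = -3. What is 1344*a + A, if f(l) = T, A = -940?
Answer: 536660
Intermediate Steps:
f(l) = -3
a = 400 (a = (-3 - 17)² = (-20)² = 400)
1344*a + A = 1344*400 - 940 = 537600 - 940 = 536660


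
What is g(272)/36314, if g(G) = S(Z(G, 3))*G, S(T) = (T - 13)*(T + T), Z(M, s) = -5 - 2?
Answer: 38080/18157 ≈ 2.0973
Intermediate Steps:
Z(M, s) = -7
S(T) = 2*T*(-13 + T) (S(T) = (-13 + T)*(2*T) = 2*T*(-13 + T))
g(G) = 280*G (g(G) = (2*(-7)*(-13 - 7))*G = (2*(-7)*(-20))*G = 280*G)
g(272)/36314 = (280*272)/36314 = 76160*(1/36314) = 38080/18157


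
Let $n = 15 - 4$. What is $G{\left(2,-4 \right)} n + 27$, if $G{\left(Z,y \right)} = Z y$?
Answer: $-61$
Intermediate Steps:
$n = 11$
$G{\left(2,-4 \right)} n + 27 = 2 \left(-4\right) 11 + 27 = \left(-8\right) 11 + 27 = -88 + 27 = -61$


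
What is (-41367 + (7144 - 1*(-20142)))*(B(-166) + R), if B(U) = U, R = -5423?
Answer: 78698709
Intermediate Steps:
(-41367 + (7144 - 1*(-20142)))*(B(-166) + R) = (-41367 + (7144 - 1*(-20142)))*(-166 - 5423) = (-41367 + (7144 + 20142))*(-5589) = (-41367 + 27286)*(-5589) = -14081*(-5589) = 78698709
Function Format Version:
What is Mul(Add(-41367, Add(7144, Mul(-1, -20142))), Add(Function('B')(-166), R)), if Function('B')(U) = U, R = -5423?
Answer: 78698709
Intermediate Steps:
Mul(Add(-41367, Add(7144, Mul(-1, -20142))), Add(Function('B')(-166), R)) = Mul(Add(-41367, Add(7144, Mul(-1, -20142))), Add(-166, -5423)) = Mul(Add(-41367, Add(7144, 20142)), -5589) = Mul(Add(-41367, 27286), -5589) = Mul(-14081, -5589) = 78698709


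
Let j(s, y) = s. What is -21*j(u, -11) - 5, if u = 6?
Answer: -131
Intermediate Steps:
-21*j(u, -11) - 5 = -21*6 - 5 = -126 - 5 = -131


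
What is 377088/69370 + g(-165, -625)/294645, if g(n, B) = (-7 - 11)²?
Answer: 3704318988/681317455 ≈ 5.4370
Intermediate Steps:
g(n, B) = 324 (g(n, B) = (-18)² = 324)
377088/69370 + g(-165, -625)/294645 = 377088/69370 + 324/294645 = 377088*(1/69370) + 324*(1/294645) = 188544/34685 + 108/98215 = 3704318988/681317455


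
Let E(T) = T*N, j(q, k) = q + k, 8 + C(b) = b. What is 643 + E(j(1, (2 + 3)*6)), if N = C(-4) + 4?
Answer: 395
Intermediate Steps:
C(b) = -8 + b
N = -8 (N = (-8 - 4) + 4 = -12 + 4 = -8)
j(q, k) = k + q
E(T) = -8*T (E(T) = T*(-8) = -8*T)
643 + E(j(1, (2 + 3)*6)) = 643 - 8*((2 + 3)*6 + 1) = 643 - 8*(5*6 + 1) = 643 - 8*(30 + 1) = 643 - 8*31 = 643 - 248 = 395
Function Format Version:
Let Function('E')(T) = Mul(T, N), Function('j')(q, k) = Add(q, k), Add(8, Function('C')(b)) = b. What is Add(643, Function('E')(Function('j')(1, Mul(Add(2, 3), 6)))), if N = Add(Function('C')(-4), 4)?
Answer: 395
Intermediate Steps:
Function('C')(b) = Add(-8, b)
N = -8 (N = Add(Add(-8, -4), 4) = Add(-12, 4) = -8)
Function('j')(q, k) = Add(k, q)
Function('E')(T) = Mul(-8, T) (Function('E')(T) = Mul(T, -8) = Mul(-8, T))
Add(643, Function('E')(Function('j')(1, Mul(Add(2, 3), 6)))) = Add(643, Mul(-8, Add(Mul(Add(2, 3), 6), 1))) = Add(643, Mul(-8, Add(Mul(5, 6), 1))) = Add(643, Mul(-8, Add(30, 1))) = Add(643, Mul(-8, 31)) = Add(643, -248) = 395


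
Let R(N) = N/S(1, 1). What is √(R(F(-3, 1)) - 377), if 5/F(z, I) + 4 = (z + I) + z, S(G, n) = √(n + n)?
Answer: √(-13572 - 10*√2)/6 ≈ 19.427*I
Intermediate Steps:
S(G, n) = √2*√n (S(G, n) = √(2*n) = √2*√n)
F(z, I) = 5/(-4 + I + 2*z) (F(z, I) = 5/(-4 + ((z + I) + z)) = 5/(-4 + ((I + z) + z)) = 5/(-4 + (I + 2*z)) = 5/(-4 + I + 2*z))
R(N) = N*√2/2 (R(N) = N/((√2*√1)) = N/((√2*1)) = N/(√2) = N*(√2/2) = N*√2/2)
√(R(F(-3, 1)) - 377) = √((5/(-4 + 1 + 2*(-3)))*√2/2 - 377) = √((5/(-4 + 1 - 6))*√2/2 - 377) = √((5/(-9))*√2/2 - 377) = √((5*(-⅑))*√2/2 - 377) = √((½)*(-5/9)*√2 - 377) = √(-5*√2/18 - 377) = √(-377 - 5*√2/18)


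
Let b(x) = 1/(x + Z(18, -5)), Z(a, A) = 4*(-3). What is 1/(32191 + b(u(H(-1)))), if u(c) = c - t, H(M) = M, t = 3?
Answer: 16/515055 ≈ 3.1065e-5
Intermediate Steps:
Z(a, A) = -12
u(c) = -3 + c (u(c) = c - 1*3 = c - 3 = -3 + c)
b(x) = 1/(-12 + x) (b(x) = 1/(x - 12) = 1/(-12 + x))
1/(32191 + b(u(H(-1)))) = 1/(32191 + 1/(-12 + (-3 - 1))) = 1/(32191 + 1/(-12 - 4)) = 1/(32191 + 1/(-16)) = 1/(32191 - 1/16) = 1/(515055/16) = 16/515055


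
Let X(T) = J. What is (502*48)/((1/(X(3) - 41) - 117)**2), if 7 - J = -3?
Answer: 1447266/822649 ≈ 1.7593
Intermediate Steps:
J = 10 (J = 7 - 1*(-3) = 7 + 3 = 10)
X(T) = 10
(502*48)/((1/(X(3) - 41) - 117)**2) = (502*48)/((1/(10 - 41) - 117)**2) = 24096/((1/(-31) - 117)**2) = 24096/((-1/31 - 117)**2) = 24096/((-3628/31)**2) = 24096/(13162384/961) = 24096*(961/13162384) = 1447266/822649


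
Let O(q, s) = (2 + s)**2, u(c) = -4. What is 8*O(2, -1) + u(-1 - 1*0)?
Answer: 4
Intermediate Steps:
8*O(2, -1) + u(-1 - 1*0) = 8*(2 - 1)**2 - 4 = 8*1**2 - 4 = 8*1 - 4 = 8 - 4 = 4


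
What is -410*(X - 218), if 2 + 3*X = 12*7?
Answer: 234520/3 ≈ 78173.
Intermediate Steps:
X = 82/3 (X = -2/3 + (12*7)/3 = -2/3 + (1/3)*84 = -2/3 + 28 = 82/3 ≈ 27.333)
-410*(X - 218) = -410*(82/3 - 218) = -410*(-572/3) = 234520/3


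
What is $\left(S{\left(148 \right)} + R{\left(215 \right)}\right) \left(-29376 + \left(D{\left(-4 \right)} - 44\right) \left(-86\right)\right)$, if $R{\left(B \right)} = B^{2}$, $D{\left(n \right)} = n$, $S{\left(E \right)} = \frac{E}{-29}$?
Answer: $- \frac{33841838496}{29} \approx -1.167 \cdot 10^{9}$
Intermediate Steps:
$S{\left(E \right)} = - \frac{E}{29}$ ($S{\left(E \right)} = E \left(- \frac{1}{29}\right) = - \frac{E}{29}$)
$\left(S{\left(148 \right)} + R{\left(215 \right)}\right) \left(-29376 + \left(D{\left(-4 \right)} - 44\right) \left(-86\right)\right) = \left(\left(- \frac{1}{29}\right) 148 + 215^{2}\right) \left(-29376 + \left(-4 - 44\right) \left(-86\right)\right) = \left(- \frac{148}{29} + 46225\right) \left(-29376 - -4128\right) = \frac{1340377 \left(-29376 + 4128\right)}{29} = \frac{1340377}{29} \left(-25248\right) = - \frac{33841838496}{29}$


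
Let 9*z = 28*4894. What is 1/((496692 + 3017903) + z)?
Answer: 9/31768387 ≈ 2.8330e-7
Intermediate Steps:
z = 137032/9 (z = (28*4894)/9 = (1/9)*137032 = 137032/9 ≈ 15226.)
1/((496692 + 3017903) + z) = 1/((496692 + 3017903) + 137032/9) = 1/(3514595 + 137032/9) = 1/(31768387/9) = 9/31768387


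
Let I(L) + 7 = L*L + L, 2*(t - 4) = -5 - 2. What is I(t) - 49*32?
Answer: -6297/4 ≈ -1574.3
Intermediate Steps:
t = 1/2 (t = 4 + (-5 - 2)/2 = 4 + (1/2)*(-7) = 4 - 7/2 = 1/2 ≈ 0.50000)
I(L) = -7 + L + L**2 (I(L) = -7 + (L*L + L) = -7 + (L**2 + L) = -7 + (L + L**2) = -7 + L + L**2)
I(t) - 49*32 = (-7 + 1/2 + (1/2)**2) - 49*32 = (-7 + 1/2 + 1/4) - 1568 = -25/4 - 1568 = -6297/4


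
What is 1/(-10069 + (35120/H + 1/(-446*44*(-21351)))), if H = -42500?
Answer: -890358051000/8965750965511019 ≈ -9.9307e-5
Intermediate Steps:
1/(-10069 + (35120/H + 1/(-446*44*(-21351)))) = 1/(-10069 + (35120/(-42500) + 1/(-446*44*(-21351)))) = 1/(-10069 + (35120*(-1/42500) - 1/21351/(-19624))) = 1/(-10069 + (-1756/2125 - 1/19624*(-1/21351))) = 1/(-10069 + (-1756/2125 + 1/418992024)) = 1/(-10069 - 735749992019/890358051000) = 1/(-8965750965511019/890358051000) = -890358051000/8965750965511019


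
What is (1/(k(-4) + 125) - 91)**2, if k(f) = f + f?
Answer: 113337316/13689 ≈ 8279.4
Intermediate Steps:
k(f) = 2*f
(1/(k(-4) + 125) - 91)**2 = (1/(2*(-4) + 125) - 91)**2 = (1/(-8 + 125) - 91)**2 = (1/117 - 91)**2 = (-10646/117)**2 = 113337316/13689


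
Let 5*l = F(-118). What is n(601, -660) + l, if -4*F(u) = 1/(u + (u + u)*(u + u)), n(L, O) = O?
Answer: -733629601/1111560 ≈ -660.00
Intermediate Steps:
F(u) = -1/(4*(u + 4*u**2)) (F(u) = -1/(4*(u + (u + u)*(u + u))) = -1/(4*(u + (2*u)*(2*u))) = -1/(4*(u + 4*u**2)))
l = -1/1111560 (l = (-1/4/(-118*(1 + 4*(-118))))/5 = (-1/4*(-1/118)/(1 - 472))/5 = (-1/4*(-1/118)/(-471))/5 = (-1/4*(-1/118)*(-1/471))/5 = (1/5)*(-1/222312) = -1/1111560 ≈ -8.9964e-7)
n(601, -660) + l = -660 - 1/1111560 = -733629601/1111560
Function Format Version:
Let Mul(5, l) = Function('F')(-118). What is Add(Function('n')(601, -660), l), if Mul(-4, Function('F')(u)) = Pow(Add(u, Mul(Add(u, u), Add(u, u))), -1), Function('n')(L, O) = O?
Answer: Rational(-733629601, 1111560) ≈ -660.00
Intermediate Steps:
Function('F')(u) = Mul(Rational(-1, 4), Pow(Add(u, Mul(4, Pow(u, 2))), -1)) (Function('F')(u) = Mul(Rational(-1, 4), Pow(Add(u, Mul(Add(u, u), Add(u, u))), -1)) = Mul(Rational(-1, 4), Pow(Add(u, Mul(Mul(2, u), Mul(2, u))), -1)) = Mul(Rational(-1, 4), Pow(Add(u, Mul(4, Pow(u, 2))), -1)))
l = Rational(-1, 1111560) (l = Mul(Rational(1, 5), Mul(Rational(-1, 4), Pow(-118, -1), Pow(Add(1, Mul(4, -118)), -1))) = Mul(Rational(1, 5), Mul(Rational(-1, 4), Rational(-1, 118), Pow(Add(1, -472), -1))) = Mul(Rational(1, 5), Mul(Rational(-1, 4), Rational(-1, 118), Pow(-471, -1))) = Mul(Rational(1, 5), Mul(Rational(-1, 4), Rational(-1, 118), Rational(-1, 471))) = Mul(Rational(1, 5), Rational(-1, 222312)) = Rational(-1, 1111560) ≈ -8.9964e-7)
Add(Function('n')(601, -660), l) = Add(-660, Rational(-1, 1111560)) = Rational(-733629601, 1111560)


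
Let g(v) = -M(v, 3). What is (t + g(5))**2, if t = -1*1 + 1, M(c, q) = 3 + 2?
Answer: 25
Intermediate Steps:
M(c, q) = 5
t = 0 (t = -1 + 1 = 0)
g(v) = -5 (g(v) = -1*5 = -5)
(t + g(5))**2 = (0 - 5)**2 = (-5)**2 = 25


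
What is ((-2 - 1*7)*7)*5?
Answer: -315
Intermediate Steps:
((-2 - 1*7)*7)*5 = ((-2 - 7)*7)*5 = -9*7*5 = -63*5 = -315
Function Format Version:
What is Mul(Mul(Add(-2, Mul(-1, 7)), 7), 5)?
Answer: -315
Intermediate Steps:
Mul(Mul(Add(-2, Mul(-1, 7)), 7), 5) = Mul(Mul(Add(-2, -7), 7), 5) = Mul(Mul(-9, 7), 5) = Mul(-63, 5) = -315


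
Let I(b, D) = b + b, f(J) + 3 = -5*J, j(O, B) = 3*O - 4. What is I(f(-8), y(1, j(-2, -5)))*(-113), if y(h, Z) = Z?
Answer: -8362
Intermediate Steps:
j(O, B) = -4 + 3*O
f(J) = -3 - 5*J
I(b, D) = 2*b
I(f(-8), y(1, j(-2, -5)))*(-113) = (2*(-3 - 5*(-8)))*(-113) = (2*(-3 + 40))*(-113) = (2*37)*(-113) = 74*(-113) = -8362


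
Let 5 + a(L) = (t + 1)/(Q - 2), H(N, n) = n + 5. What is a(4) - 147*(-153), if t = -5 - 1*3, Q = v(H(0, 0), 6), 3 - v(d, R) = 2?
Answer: 22493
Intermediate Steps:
H(N, n) = 5 + n
v(d, R) = 1 (v(d, R) = 3 - 1*2 = 3 - 2 = 1)
Q = 1
t = -8 (t = -5 - 3 = -8)
a(L) = 2 (a(L) = -5 + (-8 + 1)/(1 - 2) = -5 - 7/(-1) = -5 - 7*(-1) = -5 + 7 = 2)
a(4) - 147*(-153) = 2 - 147*(-153) = 2 + 22491 = 22493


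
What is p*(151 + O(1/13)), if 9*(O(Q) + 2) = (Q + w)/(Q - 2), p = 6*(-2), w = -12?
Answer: -26944/15 ≈ -1796.3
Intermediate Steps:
p = -12
O(Q) = -2 + (-12 + Q)/(9*(-2 + Q)) (O(Q) = -2 + ((Q - 12)/(Q - 2))/9 = -2 + ((-12 + Q)/(-2 + Q))/9 = -2 + (-12 + Q)/(9*(-2 + Q)))
p*(151 + O(1/13)) = -12*(151 + (24 - 17/13)/(9*(-2 + 1/13))) = -12*(151 + (24 - 17*1/13)/(9*(-2 + 1/13))) = -12*(151 + (24 - 17/13)/(9*(-25/13))) = -12*(151 + (⅑)*(-13/25)*(295/13)) = -12*(151 - 59/45) = -12*6736/45 = -26944/15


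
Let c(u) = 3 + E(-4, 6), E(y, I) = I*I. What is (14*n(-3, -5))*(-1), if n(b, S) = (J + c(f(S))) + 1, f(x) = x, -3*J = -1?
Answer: -1694/3 ≈ -564.67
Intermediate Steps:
J = ⅓ (J = -⅓*(-1) = ⅓ ≈ 0.33333)
E(y, I) = I²
c(u) = 39 (c(u) = 3 + 6² = 3 + 36 = 39)
n(b, S) = 121/3 (n(b, S) = (⅓ + 39) + 1 = 118/3 + 1 = 121/3)
(14*n(-3, -5))*(-1) = (14*(121/3))*(-1) = (1694/3)*(-1) = -1694/3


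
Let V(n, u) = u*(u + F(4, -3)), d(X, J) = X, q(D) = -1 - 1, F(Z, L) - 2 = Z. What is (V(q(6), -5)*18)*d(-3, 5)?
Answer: 270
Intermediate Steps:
F(Z, L) = 2 + Z
q(D) = -2
V(n, u) = u*(6 + u) (V(n, u) = u*(u + (2 + 4)) = u*(u + 6) = u*(6 + u))
(V(q(6), -5)*18)*d(-3, 5) = (-5*(6 - 5)*18)*(-3) = (-5*1*18)*(-3) = -5*18*(-3) = -90*(-3) = 270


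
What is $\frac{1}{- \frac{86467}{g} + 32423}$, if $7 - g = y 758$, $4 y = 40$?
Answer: $\frac{7573}{245625846} \approx 3.0831 \cdot 10^{-5}$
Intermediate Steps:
$y = 10$ ($y = \frac{1}{4} \cdot 40 = 10$)
$g = -7573$ ($g = 7 - 10 \cdot 758 = 7 - 7580 = -7573$)
$\frac{1}{- \frac{86467}{g} + 32423} = \frac{1}{- \frac{86467}{-7573} + 32423} = \frac{1}{\left(-86467\right) \left(- \frac{1}{7573}\right) + 32423} = \frac{1}{\frac{86467}{7573} + 32423} = \frac{1}{\frac{245625846}{7573}} = \frac{7573}{245625846}$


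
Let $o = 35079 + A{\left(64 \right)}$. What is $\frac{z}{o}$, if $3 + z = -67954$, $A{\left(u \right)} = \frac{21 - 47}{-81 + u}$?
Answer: $- \frac{1155269}{596369} \approx -1.9372$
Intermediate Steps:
$A{\left(u \right)} = - \frac{26}{-81 + u}$ ($A{\left(u \right)} = \frac{21 - 47}{-81 + u} = - \frac{26}{-81 + u}$)
$z = -67957$ ($z = -3 - 67954 = -67957$)
$o = \frac{596369}{17}$ ($o = 35079 - \frac{26}{-81 + 64} = 35079 - \frac{26}{-17} = 35079 - - \frac{26}{17} = 35079 + \frac{26}{17} = \frac{596369}{17} \approx 35081.0$)
$\frac{z}{o} = - \frac{67957}{\frac{596369}{17}} = \left(-67957\right) \frac{17}{596369} = - \frac{1155269}{596369}$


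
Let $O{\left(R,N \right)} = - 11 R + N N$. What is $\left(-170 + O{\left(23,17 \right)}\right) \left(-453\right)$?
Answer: $60702$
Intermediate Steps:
$O{\left(R,N \right)} = N^{2} - 11 R$ ($O{\left(R,N \right)} = - 11 R + N^{2} = N^{2} - 11 R$)
$\left(-170 + O{\left(23,17 \right)}\right) \left(-453\right) = \left(-170 + \left(17^{2} - 253\right)\right) \left(-453\right) = \left(-170 + \left(289 - 253\right)\right) \left(-453\right) = \left(-170 + 36\right) \left(-453\right) = \left(-134\right) \left(-453\right) = 60702$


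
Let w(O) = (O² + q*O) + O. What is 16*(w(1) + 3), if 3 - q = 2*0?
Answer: 128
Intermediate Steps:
q = 3 (q = 3 - 2*0 = 3 - 1*0 = 3 + 0 = 3)
w(O) = O² + 4*O (w(O) = (O² + 3*O) + O = O² + 4*O)
16*(w(1) + 3) = 16*(1*(4 + 1) + 3) = 16*(1*5 + 3) = 16*(5 + 3) = 16*8 = 128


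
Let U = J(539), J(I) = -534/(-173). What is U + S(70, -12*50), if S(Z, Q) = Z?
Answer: 12644/173 ≈ 73.087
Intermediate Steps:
J(I) = 534/173 (J(I) = -534*(-1/173) = 534/173)
U = 534/173 ≈ 3.0867
U + S(70, -12*50) = 534/173 + 70 = 12644/173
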